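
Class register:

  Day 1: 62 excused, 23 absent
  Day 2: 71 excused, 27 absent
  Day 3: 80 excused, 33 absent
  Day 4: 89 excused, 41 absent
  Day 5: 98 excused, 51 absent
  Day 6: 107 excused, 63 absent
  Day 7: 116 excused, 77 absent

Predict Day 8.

Excused goes 62, 71, 80, 89, 98, 107, 116 → 125 (+9 each step).
Absent goes 23, 27, 33, 41, 51, 63, 77 → 93 (differences are 4, 6, 8, … (increasing by 2 each time)).
So the next record is 125 excused, 93 absent.

125 excused, 93 absent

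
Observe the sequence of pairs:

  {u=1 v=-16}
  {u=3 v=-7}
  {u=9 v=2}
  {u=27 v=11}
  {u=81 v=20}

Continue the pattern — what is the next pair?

U: ×3 each step, so 1, 3, 9, 27, 81 → 243.
For the v, +9 each step: -16, -7, 2, 11, 20 → 29.
Combining the parts gives {u=243 v=29}.

{u=243 v=29}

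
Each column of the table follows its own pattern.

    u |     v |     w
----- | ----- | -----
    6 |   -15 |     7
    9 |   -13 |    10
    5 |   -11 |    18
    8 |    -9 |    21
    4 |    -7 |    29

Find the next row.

Column u — alternating steps +3, −4, +3, −4, …: 6, 9, 5, 8, 4 → 7.
For the column v, +2 each step: -15, -13, -11, -9, -7 → -5.
Column w goes 7, 10, 18, 21, 29 → 32 (alternating steps +3, +8, +3, +8, …).
So the next row is 7  -5  32.

7  -5  32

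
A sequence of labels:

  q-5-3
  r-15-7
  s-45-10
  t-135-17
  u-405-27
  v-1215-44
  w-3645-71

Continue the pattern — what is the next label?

Letter goes q, r, s, t, u, v, w → x (letters move forward 1 place in the alphabet).
Second component: ×3 each step; 5, 15, 45, 135, 405, 1215, 3645 → 10935.
Third component — each term is the sum of the two before it: 3, 7, 10, 17, 27, 44, 71 → 115.
Putting it together: x-10935-115.

x-10935-115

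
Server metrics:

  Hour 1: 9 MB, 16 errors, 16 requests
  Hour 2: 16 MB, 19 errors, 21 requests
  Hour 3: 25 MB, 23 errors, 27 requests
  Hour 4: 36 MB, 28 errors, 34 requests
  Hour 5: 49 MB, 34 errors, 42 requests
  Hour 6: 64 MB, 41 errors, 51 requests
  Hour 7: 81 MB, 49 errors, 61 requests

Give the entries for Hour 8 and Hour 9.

100 MB, 58 errors, 72 requests; 121 MB, 68 errors, 84 requests

MB goes 9, 16, 25, 36, 49, 64, 81 → 100 → 121 (perfect squares: 3², 4², 5², …).
Errors goes 16, 19, 23, 28, 34, 41, 49 → 58 → 68 (differences are 3, 4, 5, … (increasing by 1 each time)).
Requests goes 16, 21, 27, 34, 42, 51, 61 → 72 → 84 (differences are 5, 6, 7, … (increasing by 1 each time)).
Putting the parts together: 100 MB, 58 errors, 72 requests and then 121 MB, 68 errors, 84 requests.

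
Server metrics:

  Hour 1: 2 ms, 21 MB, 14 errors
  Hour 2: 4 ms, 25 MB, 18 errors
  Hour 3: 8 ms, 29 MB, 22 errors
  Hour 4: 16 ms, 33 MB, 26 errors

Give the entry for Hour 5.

32 ms, 37 MB, 30 errors

Ms: ×2 each step, so 2, 4, 8, 16 → 32.
MB goes 21, 25, 29, 33 → 37 (+4 each step).
Errors goes 14, 18, 22, 26 → 30 (always 7 less than the MB).
Combining the parts gives 32 ms, 37 MB, 30 errors.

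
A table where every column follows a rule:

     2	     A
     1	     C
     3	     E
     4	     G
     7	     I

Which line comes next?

11  K

First component: 2, 1, 3, 4, 7 → 11 (each term is the sum of the two before it).
Letter — letters move forward 2 places in the alphabet: A, C, E, G, I → K.
So the next line is 11  K.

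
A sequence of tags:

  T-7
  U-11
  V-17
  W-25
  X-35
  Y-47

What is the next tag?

Z-61

For the letter, letters move forward 1 place in the alphabet: T, U, V, W, X, Y → Z.
Second component goes 7, 11, 17, 25, 35, 47 → 61 (differences are 4, 6, 8, … (increasing by 2 each time)).
Putting it together: Z-61.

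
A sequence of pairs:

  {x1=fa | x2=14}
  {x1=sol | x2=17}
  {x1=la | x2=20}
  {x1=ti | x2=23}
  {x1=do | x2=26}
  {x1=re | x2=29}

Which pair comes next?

X1: runs through the solfège scale do→ti, so fa, sol, la, ti, do, re → mi.
X2: 14, 17, 20, 23, 26, 29 → 32 (+3 each step).
So the next pair is {x1=mi | x2=32}.

{x1=mi | x2=32}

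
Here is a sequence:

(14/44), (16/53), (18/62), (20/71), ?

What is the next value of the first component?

First component — +2 each step: 14, 16, 18, 20 → 22.
Second component: 44, 53, 62, 71 → 80 (+9 each step).

22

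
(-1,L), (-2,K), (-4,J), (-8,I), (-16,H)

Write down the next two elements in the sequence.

(-32,G), (-64,F)

First entry goes -1, -2, -4, -8, -16 → -32 → -64 (×2 each step).
Letter: letters move back 1 place in the alphabet; L, K, J, I, H → G → F.
So the next two elements are (-32,G) and (-64,F).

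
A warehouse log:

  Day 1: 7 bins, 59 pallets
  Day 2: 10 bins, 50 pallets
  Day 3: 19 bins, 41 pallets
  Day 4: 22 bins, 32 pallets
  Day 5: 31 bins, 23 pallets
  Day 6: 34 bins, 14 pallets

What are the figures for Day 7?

Bins goes 7, 10, 19, 22, 31, 34 → 43 (alternating steps +3, +9, +3, +9, …).
Pallets: −9 each step; 59, 50, 41, 32, 23, 14 → 5.
So the next record is 43 bins, 5 pallets.

43 bins, 5 pallets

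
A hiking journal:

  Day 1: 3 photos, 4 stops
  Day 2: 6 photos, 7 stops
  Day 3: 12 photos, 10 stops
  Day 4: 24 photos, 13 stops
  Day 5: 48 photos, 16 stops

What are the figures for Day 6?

96 photos, 19 stops

Photos goes 3, 6, 12, 24, 48 → 96 (×2 each step).
Stops: +3 each step; 4, 7, 10, 13, 16 → 19.
Combining the parts gives 96 photos, 19 stops.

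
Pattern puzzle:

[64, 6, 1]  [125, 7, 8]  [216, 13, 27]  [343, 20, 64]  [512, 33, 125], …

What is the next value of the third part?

First part — perfect cubes: 4³, 5³, 6³, …: 64, 125, 216, 343, 512 → 729.
Second part: each term is the sum of the two before it; 6, 7, 13, 20, 33 → 53.
Third part — perfect cubes: 1³, 2³, 3³, …: 1, 8, 27, 64, 125 → 216.

216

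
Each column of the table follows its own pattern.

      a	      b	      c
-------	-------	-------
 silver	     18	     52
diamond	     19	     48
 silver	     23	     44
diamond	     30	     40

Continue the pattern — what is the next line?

Column a goes silver, diamond, silver, diamond → silver (alternates silver ↔ diamond).
Column b: differences are 1, 4, 7, … (increasing by 3 each time), so 18, 19, 23, 30 → 40.
Column c: −4 each step; 52, 48, 44, 40 → 36.
Combining the parts gives silver  40  36.

silver  40  36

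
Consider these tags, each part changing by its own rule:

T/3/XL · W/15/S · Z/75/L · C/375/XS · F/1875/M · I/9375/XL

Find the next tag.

L/46875/S

Letter: letters move forward 3 places in the alphabet, wrapping Z→A, so T, W, Z, C, F, I → L.
For the second component, ×5 each step: 3, 15, 75, 375, 1875, 9375 → 46875.
Size: XL, S, L, XS, M, XL → S (repeats XL → S → L → XS → M).
So the next tag is L/46875/S.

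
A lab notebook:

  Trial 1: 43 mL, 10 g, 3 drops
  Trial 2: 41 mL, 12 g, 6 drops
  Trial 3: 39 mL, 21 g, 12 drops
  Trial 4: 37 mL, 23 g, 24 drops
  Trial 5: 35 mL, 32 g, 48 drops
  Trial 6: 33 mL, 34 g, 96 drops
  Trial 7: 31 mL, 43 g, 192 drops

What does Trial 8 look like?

ML: 43, 41, 39, 37, 35, 33, 31 → 29 (−2 each step).
G: alternating steps +2, +9, +2, +9, …; 10, 12, 21, 23, 32, 34, 43 → 45.
Drops goes 3, 6, 12, 24, 48, 96, 192 → 384 (×2 each step).
Combining the parts gives 29 mL, 45 g, 384 drops.

29 mL, 45 g, 384 drops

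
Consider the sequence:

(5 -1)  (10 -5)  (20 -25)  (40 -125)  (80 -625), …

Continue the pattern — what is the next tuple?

First entry: ×2 each step, so 5, 10, 20, 40, 80 → 160.
Second entry: -1, -5, -25, -125, -625 → -3125 (×5 each step).
So the next tuple is (160 -3125).

(160 -3125)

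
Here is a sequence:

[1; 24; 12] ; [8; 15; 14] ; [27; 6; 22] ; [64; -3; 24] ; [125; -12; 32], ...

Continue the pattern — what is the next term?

For the first value, perfect cubes: 1³, 2³, 3³, …: 1, 8, 27, 64, 125 → 216.
Second value — −9 each step: 24, 15, 6, -3, -12 → -21.
Third value: 12, 14, 22, 24, 32 → 34 (alternating steps +2, +8, +2, +8, …).
Combining the parts gives [216; -21; 34].

[216; -21; 34]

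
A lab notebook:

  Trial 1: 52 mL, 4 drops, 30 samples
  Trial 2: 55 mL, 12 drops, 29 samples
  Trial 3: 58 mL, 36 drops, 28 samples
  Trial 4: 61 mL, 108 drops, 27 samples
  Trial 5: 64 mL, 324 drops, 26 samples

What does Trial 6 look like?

67 mL, 972 drops, 25 samples

ML: +3 each step, so 52, 55, 58, 61, 64 → 67.
Drops — ×3 each step: 4, 12, 36, 108, 324 → 972.
Samples goes 30, 29, 28, 27, 26 → 25 (−1 each step).
So the next record is 67 mL, 972 drops, 25 samples.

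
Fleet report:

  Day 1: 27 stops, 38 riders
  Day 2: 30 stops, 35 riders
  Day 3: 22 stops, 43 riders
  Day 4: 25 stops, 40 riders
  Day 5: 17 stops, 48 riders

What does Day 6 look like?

Stops: alternating steps +3, −8, +3, −8, …, so 27, 30, 22, 25, 17 → 20.
Riders: together with the stops always sums to 65; 38, 35, 43, 40, 48 → 45.
Combining the parts gives 20 stops, 45 riders.

20 stops, 45 riders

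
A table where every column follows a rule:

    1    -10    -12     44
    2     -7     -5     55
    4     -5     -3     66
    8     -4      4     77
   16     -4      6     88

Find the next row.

First component: 1, 2, 4, 8, 16 → 32 (×2 each step).
Second component — differences are 3, 2, 1, … (decreasing by 1 each time): -10, -7, -5, -4, -4 → -5.
Third component: alternating steps +7, +2, +7, +2, …, so -12, -5, -3, 4, 6 → 13.
Fourth component — +11 each step: 44, 55, 66, 77, 88 → 99.
So the next row is 32  -5  13  99.

32  -5  13  99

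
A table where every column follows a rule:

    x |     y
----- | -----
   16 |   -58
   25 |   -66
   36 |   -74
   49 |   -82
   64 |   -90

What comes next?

For the column x, perfect squares: 4², 5², 6², …: 16, 25, 36, 49, 64 → 81.
For the column y, −8 each step: -58, -66, -74, -82, -90 → -98.
Combining the parts gives 81  -98.

81  -98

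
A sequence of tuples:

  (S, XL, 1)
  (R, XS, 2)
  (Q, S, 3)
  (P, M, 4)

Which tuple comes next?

For the letter, letters move back 1 place in the alphabet: S, R, Q, P → O.
Size goes XL, XS, S, M → L (runs through clothing sizes XS→XL).
Third value: +1 each step; 1, 2, 3, 4 → 5.
So the next tuple is (O, L, 5).

(O, L, 5)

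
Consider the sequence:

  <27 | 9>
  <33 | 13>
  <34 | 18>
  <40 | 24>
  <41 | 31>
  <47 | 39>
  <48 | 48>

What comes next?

<54 | 58>

For the first entry, alternating steps +6, +1, +6, +1, …: 27, 33, 34, 40, 41, 47, 48 → 54.
Second entry goes 9, 13, 18, 24, 31, 39, 48 → 58 (differences are 4, 5, 6, … (increasing by 1 each time)).
Putting it together: <54 | 58>.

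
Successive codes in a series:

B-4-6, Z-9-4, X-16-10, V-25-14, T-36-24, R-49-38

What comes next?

Letter: letters move back 2 places in the alphabet, wrapping A→Z, so B, Z, X, V, T, R → P.
For the second component, perfect squares: 2², 3², 4², …: 4, 9, 16, 25, 36, 49 → 64.
Third component: 6, 4, 10, 14, 24, 38 → 62 (each term is the sum of the two before it).
So the next code is P-64-62.

P-64-62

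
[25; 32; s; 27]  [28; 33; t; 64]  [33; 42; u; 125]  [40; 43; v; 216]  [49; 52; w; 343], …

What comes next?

[60; 53; x; 512]

First slot: differences are 3, 5, 7, … (increasing by 2 each time), so 25, 28, 33, 40, 49 → 60.
For the second slot, alternating steps +1, +9, +1, +9, …: 32, 33, 42, 43, 52 → 53.
Letter: letters move forward 1 place in the alphabet; s, t, u, v, w → x.
For the fourth slot, perfect cubes: 3³, 4³, 5³, …: 27, 64, 125, 216, 343 → 512.
Combining the parts gives [60; 53; x; 512].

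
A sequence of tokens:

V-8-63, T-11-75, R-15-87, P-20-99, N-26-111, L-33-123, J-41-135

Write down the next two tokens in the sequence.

H-50-147, F-60-159

Letter: letters move back 2 places in the alphabet, so V, T, R, P, N, L, J → H → F.
Second component: differences are 3, 4, 5, … (increasing by 1 each time); 8, 11, 15, 20, 26, 33, 41 → 50 → 60.
Third component: +12 each step, so 63, 75, 87, 99, 111, 123, 135 → 147 → 159.
So the next two tokens are H-50-147 and F-60-159.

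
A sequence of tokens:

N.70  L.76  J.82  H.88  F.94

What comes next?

D.100

For the letter, letters move back 2 places in the alphabet: N, L, J, H, F → D.
Second component: +6 each step; 70, 76, 82, 88, 94 → 100.
Putting it together: D.100.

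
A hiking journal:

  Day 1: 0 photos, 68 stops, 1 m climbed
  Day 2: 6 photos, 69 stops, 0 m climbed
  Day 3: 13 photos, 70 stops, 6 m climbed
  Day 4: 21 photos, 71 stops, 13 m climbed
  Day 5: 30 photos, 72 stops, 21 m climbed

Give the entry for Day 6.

40 photos, 73 stops, 30 m climbed

Photos: differences are 6, 7, 8, … (increasing by 1 each time); 0, 6, 13, 21, 30 → 40.
Stops — +1 each step: 68, 69, 70, 71, 72 → 73.
M climbed goes 1, 0, 6, 13, 21 → 30 (always the previous value of the photos).
Combining the parts gives 40 photos, 73 stops, 30 m climbed.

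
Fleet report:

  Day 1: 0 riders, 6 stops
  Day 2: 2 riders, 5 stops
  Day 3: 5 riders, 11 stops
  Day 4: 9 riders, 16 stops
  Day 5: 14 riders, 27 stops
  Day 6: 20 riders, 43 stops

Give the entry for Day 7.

27 riders, 70 stops

Riders — differences are 2, 3, 4, … (increasing by 1 each time): 0, 2, 5, 9, 14, 20 → 27.
Stops: each term is the sum of the two before it, so 6, 5, 11, 16, 27, 43 → 70.
So the next record is 27 riders, 70 stops.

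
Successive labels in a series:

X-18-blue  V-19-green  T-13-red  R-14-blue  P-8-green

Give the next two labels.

N-9-red, L-3-blue

Letter goes X, V, T, R, P → N → L (letters move back 2 places in the alphabet).
Second component: alternating steps +1, −6, +1, −6, …, so 18, 19, 13, 14, 8 → 9 → 3.
Colour: blue, green, red, blue, green → red → blue (repeats blue → green → red).
Putting the parts together: N-9-red and then L-3-blue.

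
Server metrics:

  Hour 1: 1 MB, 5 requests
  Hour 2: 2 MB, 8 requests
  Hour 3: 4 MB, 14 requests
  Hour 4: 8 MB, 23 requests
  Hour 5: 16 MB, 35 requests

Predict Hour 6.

32 MB, 50 requests

For the MB, ×2 each step: 1, 2, 4, 8, 16 → 32.
Requests — differences are 3, 6, 9, … (increasing by 3 each time): 5, 8, 14, 23, 35 → 50.
So the next record is 32 MB, 50 requests.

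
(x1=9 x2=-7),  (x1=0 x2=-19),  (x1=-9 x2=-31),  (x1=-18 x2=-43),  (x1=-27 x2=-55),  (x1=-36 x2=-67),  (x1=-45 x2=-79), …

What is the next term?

X1 — −9 each step: 9, 0, -9, -18, -27, -36, -45 → -54.
X2: −12 each step, so -7, -19, -31, -43, -55, -67, -79 → -91.
So the next term is (x1=-54 x2=-91).

(x1=-54 x2=-91)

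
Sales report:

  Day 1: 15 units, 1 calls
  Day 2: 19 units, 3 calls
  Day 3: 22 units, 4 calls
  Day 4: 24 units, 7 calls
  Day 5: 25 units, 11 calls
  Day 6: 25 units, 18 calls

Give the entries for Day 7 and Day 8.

Units goes 15, 19, 22, 24, 25, 25 → 24 → 22 (differences are 4, 3, 2, … (decreasing by 1 each time)).
Calls: each term is the sum of the two before it; 1, 3, 4, 7, 11, 18 → 29 → 47.
So the next two lines are 24 units, 29 calls and 22 units, 47 calls.

24 units, 29 calls; 22 units, 47 calls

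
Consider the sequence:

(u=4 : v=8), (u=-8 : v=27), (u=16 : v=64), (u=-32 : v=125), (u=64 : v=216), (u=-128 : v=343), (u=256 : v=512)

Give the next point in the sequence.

(u=-512 : v=729)

U: ×(-2) each step; 4, -8, 16, -32, 64, -128, 256 → -512.
V goes 8, 27, 64, 125, 216, 343, 512 → 729 (perfect cubes: 2³, 3³, 4³, …).
So the next point is (u=-512 : v=729).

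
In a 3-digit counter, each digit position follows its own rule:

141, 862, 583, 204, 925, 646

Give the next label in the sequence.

367

First digit goes 1, 8, 5, 2, 9, 6 → 3 (−3 each step, mod 10).
Second digit: +2 each step, mod 10; 4, 6, 8, 0, 2, 4 → 6.
Third digit — +1 each step, mod 10: 1, 2, 3, 4, 5, 6 → 7.
Putting it together: 367.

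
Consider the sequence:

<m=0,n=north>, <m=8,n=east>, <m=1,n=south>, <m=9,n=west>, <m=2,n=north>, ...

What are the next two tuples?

<m=10,n=east>, <m=3,n=south>

For the m, alternating steps +8, −7, +8, −7, …: 0, 8, 1, 9, 2 → 10 → 3.
N: north, east, south, west, north → east → south (repeats north → east → south → west).
So the next two tuples are <m=10,n=east> and <m=3,n=south>.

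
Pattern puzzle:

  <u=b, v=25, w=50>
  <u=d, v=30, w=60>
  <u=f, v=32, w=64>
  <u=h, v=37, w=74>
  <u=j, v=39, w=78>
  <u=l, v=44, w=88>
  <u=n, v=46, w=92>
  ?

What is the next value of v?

51

V: 25, 30, 32, 37, 39, 44, 46 → 51 (alternating steps +5, +2, +5, +2, …).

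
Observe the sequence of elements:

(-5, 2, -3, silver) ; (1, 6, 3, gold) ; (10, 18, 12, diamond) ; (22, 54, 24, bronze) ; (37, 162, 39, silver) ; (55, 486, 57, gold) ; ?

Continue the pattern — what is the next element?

First entry: differences are 6, 9, 12, … (increasing by 3 each time), so -5, 1, 10, 22, 37, 55 → 76.
Second entry — ×3 each step: 2, 6, 18, 54, 162, 486 → 1458.
Third entry goes -3, 3, 12, 24, 39, 57 → 78 (always 2 more than the first entry).
Rank: repeats silver → gold → diamond → bronze; silver, gold, diamond, bronze, silver, gold → diamond.
So the next element is (76, 1458, 78, diamond).

(76, 1458, 78, diamond)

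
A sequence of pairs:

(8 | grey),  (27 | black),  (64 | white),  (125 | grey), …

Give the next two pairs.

First component: perfect cubes: 2³, 3³, 4³, …; 8, 27, 64, 125 → 216 → 343.
Shade: repeats grey → black → white; grey, black, white, grey → black → white.
So the next two pairs are (216 | black) and (343 | white).

(216 | black), (343 | white)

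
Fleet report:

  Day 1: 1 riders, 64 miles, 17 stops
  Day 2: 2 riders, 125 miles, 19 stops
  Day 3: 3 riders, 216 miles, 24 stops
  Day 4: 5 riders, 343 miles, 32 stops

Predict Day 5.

8 riders, 512 miles, 43 stops

Riders: 1, 2, 3, 5 → 8 (each term is the sum of the two before it).
Miles goes 64, 125, 216, 343 → 512 (perfect cubes: 4³, 5³, 6³, …).
For the stops, differences are 2, 5, 8, … (increasing by 3 each time): 17, 19, 24, 32 → 43.
Combining the parts gives 8 riders, 512 miles, 43 stops.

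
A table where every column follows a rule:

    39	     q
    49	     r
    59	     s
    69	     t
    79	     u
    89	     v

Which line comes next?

For the first component, +10 each step: 39, 49, 59, 69, 79, 89 → 99.
Letter: q, r, s, t, u, v → w (letters move forward 1 place in the alphabet).
Combining the parts gives 99  w.

99  w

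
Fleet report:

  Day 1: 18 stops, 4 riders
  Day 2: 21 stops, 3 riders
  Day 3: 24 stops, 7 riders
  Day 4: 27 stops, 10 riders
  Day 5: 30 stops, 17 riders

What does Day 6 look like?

Stops: 18, 21, 24, 27, 30 → 33 (+3 each step).
Riders — each term is the sum of the two before it: 4, 3, 7, 10, 17 → 27.
Combining the parts gives 33 stops, 27 riders.

33 stops, 27 riders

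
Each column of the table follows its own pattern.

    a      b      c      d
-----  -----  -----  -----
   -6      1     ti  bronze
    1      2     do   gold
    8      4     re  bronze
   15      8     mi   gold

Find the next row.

Column a: +7 each step; -6, 1, 8, 15 → 22.
For the column b, ×2 each step: 1, 2, 4, 8 → 16.
For the column c, runs through the solfège scale do→ti: ti, do, re, mi → fa.
Column d: alternates bronze ↔ gold, so bronze, gold, bronze, gold → bronze.
Combining the parts gives 22  16  fa  bronze.

22  16  fa  bronze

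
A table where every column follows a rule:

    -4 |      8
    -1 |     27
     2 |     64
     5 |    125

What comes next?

8  216

First component goes -4, -1, 2, 5 → 8 (+3 each step).
Second component: 8, 27, 64, 125 → 216 (perfect cubes: 2³, 3³, 4³, …).
Putting it together: 8  216.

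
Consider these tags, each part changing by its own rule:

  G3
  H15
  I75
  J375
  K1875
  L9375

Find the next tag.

Letter: letters move forward 1 place in the alphabet, so G, H, I, J, K, L → M.
Second component: 3, 15, 75, 375, 1875, 9375 → 46875 (×5 each step).
Combining the parts gives M46875.

M46875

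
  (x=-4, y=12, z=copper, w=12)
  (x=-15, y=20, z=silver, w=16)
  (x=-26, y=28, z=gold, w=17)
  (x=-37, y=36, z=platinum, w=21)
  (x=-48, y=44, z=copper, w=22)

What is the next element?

X: -4, -15, -26, -37, -48 → -59 (−11 each step).
Y: 12, 20, 28, 36, 44 → 52 (+8 each step).
Z: repeats copper → silver → gold → platinum, so copper, silver, gold, platinum, copper → silver.
W goes 12, 16, 17, 21, 22 → 26 (alternating steps +4, +1, +4, +1, …).
Putting it together: (x=-59, y=52, z=silver, w=26).

(x=-59, y=52, z=silver, w=26)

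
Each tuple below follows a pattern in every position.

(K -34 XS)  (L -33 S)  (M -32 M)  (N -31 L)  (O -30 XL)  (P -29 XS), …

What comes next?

(Q -28 S)

For the letter, letters move forward 1 place in the alphabet: K, L, M, N, O, P → Q.
For the second entry, +1 each step: -34, -33, -32, -31, -30, -29 → -28.
Size: XS, S, M, L, XL, XS → S (repeats XS → S → M → L → XL).
So the next tuple is (Q -28 S).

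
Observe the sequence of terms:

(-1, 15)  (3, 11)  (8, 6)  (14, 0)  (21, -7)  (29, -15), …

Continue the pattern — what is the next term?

First coordinate — differences are 4, 5, 6, … (increasing by 1 each time): -1, 3, 8, 14, 21, 29 → 38.
Second coordinate — together with the first coordinate always sums to 14: 15, 11, 6, 0, -7, -15 → -24.
So the next term is (38, -24).

(38, -24)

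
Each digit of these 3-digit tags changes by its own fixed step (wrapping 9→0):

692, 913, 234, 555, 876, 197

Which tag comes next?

First digit: +3 each step, mod 10; 6, 9, 2, 5, 8, 1 → 4.
Second digit: +2 each step, mod 10; 9, 1, 3, 5, 7, 9 → 1.
Third digit — +1 each step, mod 10: 2, 3, 4, 5, 6, 7 → 8.
So the next tag is 418.

418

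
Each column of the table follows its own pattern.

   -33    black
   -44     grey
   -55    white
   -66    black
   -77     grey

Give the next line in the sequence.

-88  white

First component goes -33, -44, -55, -66, -77 → -88 (−11 each step).
Shade: repeats black → grey → white; black, grey, white, black, grey → white.
So the next line is -88  white.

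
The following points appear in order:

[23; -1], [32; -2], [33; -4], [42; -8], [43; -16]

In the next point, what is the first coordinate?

52

First coordinate goes 23, 32, 33, 42, 43 → 52 (alternating steps +9, +1, +9, +1, …).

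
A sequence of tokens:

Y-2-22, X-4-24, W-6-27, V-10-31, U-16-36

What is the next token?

T-26-42

Letter: Y, X, W, V, U → T (letters move back 1 place in the alphabet).
Second component: each term is the sum of the two before it, so 2, 4, 6, 10, 16 → 26.
Third component: differences are 2, 3, 4, … (increasing by 1 each time), so 22, 24, 27, 31, 36 → 42.
So the next token is T-26-42.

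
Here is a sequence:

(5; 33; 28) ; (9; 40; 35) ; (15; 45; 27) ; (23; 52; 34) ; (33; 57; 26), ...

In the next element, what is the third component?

First component: differences are 4, 6, 8, … (increasing by 2 each time); 5, 9, 15, 23, 33 → 45.
Second component: 33, 40, 45, 52, 57 → 64 (alternating steps +7, +5, +7, +5, …).
Third component: alternating steps +7, −8, +7, −8, …; 28, 35, 27, 34, 26 → 33.

33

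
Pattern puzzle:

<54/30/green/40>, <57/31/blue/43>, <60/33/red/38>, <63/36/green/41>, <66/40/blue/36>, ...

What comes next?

For the first coordinate, +3 each step: 54, 57, 60, 63, 66 → 69.
Second coordinate: differences are 1, 2, 3, … (increasing by 1 each time), so 30, 31, 33, 36, 40 → 45.
Colour — repeats green → blue → red: green, blue, red, green, blue → red.
Fourth coordinate goes 40, 43, 38, 41, 36 → 39 (alternating steps +3, −5, +3, −5, …).
So the next 4-tuple is <69/45/red/39>.

<69/45/red/39>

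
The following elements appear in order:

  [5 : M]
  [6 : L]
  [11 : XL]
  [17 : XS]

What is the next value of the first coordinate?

First coordinate: each term is the sum of the two before it, so 5, 6, 11, 17 → 28.

28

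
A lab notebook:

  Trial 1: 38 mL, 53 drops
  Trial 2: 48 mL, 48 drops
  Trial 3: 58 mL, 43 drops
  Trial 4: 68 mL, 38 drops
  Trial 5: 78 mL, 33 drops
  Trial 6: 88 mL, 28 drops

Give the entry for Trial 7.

ML: +10 each step; 38, 48, 58, 68, 78, 88 → 98.
Drops goes 53, 48, 43, 38, 33, 28 → 23 (−5 each step).
Combining the parts gives 98 mL, 23 drops.

98 mL, 23 drops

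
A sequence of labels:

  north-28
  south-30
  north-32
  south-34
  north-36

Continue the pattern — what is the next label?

Direction: alternates north ↔ south, so north, south, north, south, north → south.
Second component: +2 each step; 28, 30, 32, 34, 36 → 38.
Putting it together: south-38.

south-38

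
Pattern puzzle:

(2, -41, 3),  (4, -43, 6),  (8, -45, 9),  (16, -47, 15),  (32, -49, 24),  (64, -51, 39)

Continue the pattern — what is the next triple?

First component — ×2 each step: 2, 4, 8, 16, 32, 64 → 128.
For the second component, −2 each step: -41, -43, -45, -47, -49, -51 → -53.
Third component: each term is the sum of the two before it, so 3, 6, 9, 15, 24, 39 → 63.
Combining the parts gives (128, -53, 63).

(128, -53, 63)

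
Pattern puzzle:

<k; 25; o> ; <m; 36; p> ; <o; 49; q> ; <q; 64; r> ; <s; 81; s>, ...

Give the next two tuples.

First letter: k, m, o, q, s → u → w (letters move forward 2 places in the alphabet).
Second slot — perfect squares: 5², 6², 7², …: 25, 36, 49, 64, 81 → 100 → 121.
Second letter: o, p, q, r, s → t → u (letters move forward 1 place in the alphabet).
So the next two tuples are <u; 100; t> and <w; 121; u>.

<u; 100; t>, <w; 121; u>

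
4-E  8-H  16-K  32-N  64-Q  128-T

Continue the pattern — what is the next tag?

256-W

First component: ×2 each step, so 4, 8, 16, 32, 64, 128 → 256.
Letter — letters move forward 3 places in the alphabet: E, H, K, N, Q, T → W.
So the next tag is 256-W.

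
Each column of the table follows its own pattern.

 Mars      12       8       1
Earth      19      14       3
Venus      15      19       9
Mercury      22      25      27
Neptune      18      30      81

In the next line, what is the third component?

36

Third component: 8, 14, 19, 25, 30 → 36 (alternating steps +6, +5, +6, +5, …).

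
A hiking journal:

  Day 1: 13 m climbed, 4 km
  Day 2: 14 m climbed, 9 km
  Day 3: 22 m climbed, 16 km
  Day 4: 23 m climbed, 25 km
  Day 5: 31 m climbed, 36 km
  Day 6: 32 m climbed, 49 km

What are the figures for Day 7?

40 m climbed, 64 km

M climbed — alternating steps +1, +8, +1, +8, …: 13, 14, 22, 23, 31, 32 → 40.
Km — perfect squares: 2², 3², 4², …: 4, 9, 16, 25, 36, 49 → 64.
Combining the parts gives 40 m climbed, 64 km.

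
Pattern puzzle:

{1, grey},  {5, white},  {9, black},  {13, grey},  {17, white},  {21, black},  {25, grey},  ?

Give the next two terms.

First part — +4 each step: 1, 5, 9, 13, 17, 21, 25 → 29 → 33.
Shade — repeats grey → white → black: grey, white, black, grey, white, black, grey → white → black.
So the next two terms are {29, white} and {33, black}.

{29, white}, {33, black}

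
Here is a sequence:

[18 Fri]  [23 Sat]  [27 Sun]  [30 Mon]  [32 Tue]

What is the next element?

[33 Wed]

First value goes 18, 23, 27, 30, 32 → 33 (differences are 5, 4, 3, … (decreasing by 1 each time)).
Day — runs through the weekdays Mon→Sun: Fri, Sat, Sun, Mon, Tue → Wed.
So the next element is [33 Wed].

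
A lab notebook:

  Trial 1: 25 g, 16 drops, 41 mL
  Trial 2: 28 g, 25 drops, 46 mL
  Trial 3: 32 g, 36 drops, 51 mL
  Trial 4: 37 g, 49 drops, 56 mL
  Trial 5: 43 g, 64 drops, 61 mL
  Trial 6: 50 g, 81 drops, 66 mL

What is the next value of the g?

58

G — differences are 3, 4, 5, … (increasing by 1 each time): 25, 28, 32, 37, 43, 50 → 58.
Drops goes 16, 25, 36, 49, 64, 81 → 100 (perfect squares: 4², 5², 6², …).
For the mL, +5 each step: 41, 46, 51, 56, 61, 66 → 71.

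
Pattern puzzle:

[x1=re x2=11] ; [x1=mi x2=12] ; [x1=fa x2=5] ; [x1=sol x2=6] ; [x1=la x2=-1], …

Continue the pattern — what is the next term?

X1: runs through the solfège scale do→ti; re, mi, fa, sol, la → ti.
X2: alternating steps +1, −7, +1, −7, …; 11, 12, 5, 6, -1 → 0.
So the next term is [x1=ti x2=0].

[x1=ti x2=0]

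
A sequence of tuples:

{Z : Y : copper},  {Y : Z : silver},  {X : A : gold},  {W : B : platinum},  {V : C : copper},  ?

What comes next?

{U : D : silver}

For the first letter, letters move back 1 place in the alphabet: Z, Y, X, W, V → U.
Second letter: Y, Z, A, B, C → D (letters move forward 1 place in the alphabet, wrapping Z→A).
Metal — repeats copper → silver → gold → platinum: copper, silver, gold, platinum, copper → silver.
Combining the parts gives {U : D : silver}.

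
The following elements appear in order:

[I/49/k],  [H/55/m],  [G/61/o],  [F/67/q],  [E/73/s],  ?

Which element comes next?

[D/79/u]

First letter: letters move back 1 place in the alphabet, so I, H, G, F, E → D.
Second slot: +6 each step; 49, 55, 61, 67, 73 → 79.
Second letter: letters move forward 2 places in the alphabet, so k, m, o, q, s → u.
Putting it together: [D/79/u].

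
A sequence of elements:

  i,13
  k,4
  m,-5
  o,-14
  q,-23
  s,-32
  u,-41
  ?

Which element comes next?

w,-50

Letter goes i, k, m, o, q, s, u → w (letters move forward 2 places in the alphabet).
For the second entry, −9 each step: 13, 4, -5, -14, -23, -32, -41 → -50.
Combining the parts gives w,-50.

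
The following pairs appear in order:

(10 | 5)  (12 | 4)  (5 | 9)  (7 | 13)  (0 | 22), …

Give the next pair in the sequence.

(2 | 35)

For the first value, alternating steps +2, −7, +2, −7, …: 10, 12, 5, 7, 0 → 2.
Second value — each term is the sum of the two before it: 5, 4, 9, 13, 22 → 35.
So the next pair is (2 | 35).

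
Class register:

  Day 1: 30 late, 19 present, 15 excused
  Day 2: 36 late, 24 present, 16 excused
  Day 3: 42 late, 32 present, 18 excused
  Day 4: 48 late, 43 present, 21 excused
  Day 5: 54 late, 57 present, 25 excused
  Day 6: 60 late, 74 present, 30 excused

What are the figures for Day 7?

Late: +6 each step; 30, 36, 42, 48, 54, 60 → 66.
Present: 19, 24, 32, 43, 57, 74 → 94 (differences are 5, 8, 11, … (increasing by 3 each time)).
Excused: differences are 1, 2, 3, … (increasing by 1 each time), so 15, 16, 18, 21, 25, 30 → 36.
Putting it together: 66 late, 94 present, 36 excused.

66 late, 94 present, 36 excused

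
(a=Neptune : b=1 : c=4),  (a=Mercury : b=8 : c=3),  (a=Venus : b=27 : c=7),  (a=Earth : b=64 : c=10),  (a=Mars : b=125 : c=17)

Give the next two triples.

For the a, runs through the planets Mercury→Neptune: Neptune, Mercury, Venus, Earth, Mars → Jupiter → Saturn.
B: perfect cubes: 1³, 2³, 3³, …; 1, 8, 27, 64, 125 → 216 → 343.
C: 4, 3, 7, 10, 17 → 27 → 44 (each term is the sum of the two before it).
So the next two triples are (a=Jupiter : b=216 : c=27) and (a=Saturn : b=343 : c=44).

(a=Jupiter : b=216 : c=27), (a=Saturn : b=343 : c=44)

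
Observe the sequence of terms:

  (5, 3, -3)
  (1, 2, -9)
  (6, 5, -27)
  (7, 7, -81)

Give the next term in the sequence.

(13, 12, -243)

First entry: 5, 1, 6, 7 → 13 (each term is the sum of the two before it).
Second entry goes 3, 2, 5, 7 → 12 (each term is the sum of the two before it).
Third entry goes -3, -9, -27, -81 → -243 (×3 each step).
Combining the parts gives (13, 12, -243).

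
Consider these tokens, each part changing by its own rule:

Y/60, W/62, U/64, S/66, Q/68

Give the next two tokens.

Letter: letters move back 2 places in the alphabet, so Y, W, U, S, Q → O → M.
Second component: 60, 62, 64, 66, 68 → 70 → 72 (+2 each step).
So the next two tokens are O/70 and M/72.

O/70 then M/72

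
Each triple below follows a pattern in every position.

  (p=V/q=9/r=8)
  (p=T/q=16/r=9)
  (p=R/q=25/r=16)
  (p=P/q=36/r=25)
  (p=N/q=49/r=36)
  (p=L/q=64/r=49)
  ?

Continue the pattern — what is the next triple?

(p=J/q=81/r=64)

For the p, letters move back 2 places in the alphabet: V, T, R, P, N, L → J.
Q: 9, 16, 25, 36, 49, 64 → 81 (perfect squares: 3², 4², 5², …).
For the r, always the previous value of the q: 8, 9, 16, 25, 36, 49 → 64.
Putting it together: (p=J/q=81/r=64).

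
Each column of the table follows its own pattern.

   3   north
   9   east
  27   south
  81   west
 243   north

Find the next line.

First component: 3, 9, 27, 81, 243 → 729 (×3 each step).
For the direction, repeats north → east → south → west: north, east, south, west, north → east.
Combining the parts gives 729  east.

729  east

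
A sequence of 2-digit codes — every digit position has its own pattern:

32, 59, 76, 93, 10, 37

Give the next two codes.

First digit: +2 each step, mod 10; 3, 5, 7, 9, 1, 3 → 5 → 7.
For the second digit, −3 each step, mod 10: 2, 9, 6, 3, 0, 7 → 4 → 1.
Putting the parts together: 54 and then 71.

54, 71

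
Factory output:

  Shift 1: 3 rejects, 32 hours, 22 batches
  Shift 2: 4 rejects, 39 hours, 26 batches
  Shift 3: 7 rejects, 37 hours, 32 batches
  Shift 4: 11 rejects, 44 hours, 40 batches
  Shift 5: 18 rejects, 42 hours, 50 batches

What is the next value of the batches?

Batches: differences are 4, 6, 8, … (increasing by 2 each time), so 22, 26, 32, 40, 50 → 62.

62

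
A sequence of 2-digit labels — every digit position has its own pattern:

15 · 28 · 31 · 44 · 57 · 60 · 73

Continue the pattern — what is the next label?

First digit — +1 each step, mod 10: 1, 2, 3, 4, 5, 6, 7 → 8.
Second digit: +3 each step, mod 10, so 5, 8, 1, 4, 7, 0, 3 → 6.
Combining the parts gives 86.

86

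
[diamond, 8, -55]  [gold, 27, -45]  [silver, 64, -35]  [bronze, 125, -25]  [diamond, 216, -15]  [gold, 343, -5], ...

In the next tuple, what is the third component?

Rank: diamond, gold, silver, bronze, diamond, gold → silver (repeats diamond → gold → silver → bronze).
Second component: 8, 27, 64, 125, 216, 343 → 512 (perfect cubes: 2³, 3³, 4³, …).
Third component: -55, -45, -35, -25, -15, -5 → 5 (+10 each step).

5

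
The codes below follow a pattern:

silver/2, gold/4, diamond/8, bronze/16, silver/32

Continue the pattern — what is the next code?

gold/64

Rank: repeats silver → gold → diamond → bronze, so silver, gold, diamond, bronze, silver → gold.
Second component: ×2 each step; 2, 4, 8, 16, 32 → 64.
Putting it together: gold/64.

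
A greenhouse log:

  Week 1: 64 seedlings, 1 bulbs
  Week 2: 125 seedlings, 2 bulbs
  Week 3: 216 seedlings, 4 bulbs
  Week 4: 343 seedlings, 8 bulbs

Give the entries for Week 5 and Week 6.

Seedlings: perfect cubes: 4³, 5³, 6³, …; 64, 125, 216, 343 → 512 → 729.
Bulbs: 1, 2, 4, 8 → 16 → 32 (×2 each step).
So the next two records are 512 seedlings, 16 bulbs and 729 seedlings, 32 bulbs.

512 seedlings, 16 bulbs; 729 seedlings, 32 bulbs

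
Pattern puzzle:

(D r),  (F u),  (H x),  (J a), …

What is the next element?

First letter goes D, F, H, J → L (letters move forward 2 places in the alphabet).
Second letter goes r, u, x, a → d (letters move forward 3 places in the alphabet, wrapping Z→A).
Combining the parts gives (L d).

(L d)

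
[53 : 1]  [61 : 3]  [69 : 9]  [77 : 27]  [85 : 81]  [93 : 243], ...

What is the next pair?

First part goes 53, 61, 69, 77, 85, 93 → 101 (+8 each step).
Second part: ×3 each step, so 1, 3, 9, 27, 81, 243 → 729.
Putting it together: [101 : 729].

[101 : 729]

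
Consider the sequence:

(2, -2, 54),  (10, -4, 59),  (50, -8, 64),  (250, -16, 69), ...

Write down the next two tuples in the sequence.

First slot — ×5 each step: 2, 10, 50, 250 → 1250 → 6250.
Second slot — ×2 each step: -2, -4, -8, -16 → -32 → -64.
Third slot: 54, 59, 64, 69 → 74 → 79 (+5 each step).
So the next two tuples are (1250, -32, 74) and (6250, -64, 79).

(1250, -32, 74), (6250, -64, 79)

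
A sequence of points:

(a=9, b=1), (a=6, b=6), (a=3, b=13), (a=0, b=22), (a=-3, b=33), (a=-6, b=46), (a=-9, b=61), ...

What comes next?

(a=-12, b=78)

For the a, −3 each step: 9, 6, 3, 0, -3, -6, -9 → -12.
B: 1, 6, 13, 22, 33, 46, 61 → 78 (differences are 5, 7, 9, … (increasing by 2 each time)).
Combining the parts gives (a=-12, b=78).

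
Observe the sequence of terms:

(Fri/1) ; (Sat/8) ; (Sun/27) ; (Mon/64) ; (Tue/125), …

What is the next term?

Day: Fri, Sat, Sun, Mon, Tue → Wed (runs through the weekdays Mon→Sun).
Second component goes 1, 8, 27, 64, 125 → 216 (perfect cubes: 1³, 2³, 3³, …).
So the next term is (Wed/216).

(Wed/216)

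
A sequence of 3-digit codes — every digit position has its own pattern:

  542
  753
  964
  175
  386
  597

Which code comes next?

708

First digit: +2 each step, mod 10; 5, 7, 9, 1, 3, 5 → 7.
Second digit: +1 each step, mod 10; 4, 5, 6, 7, 8, 9 → 0.
Third digit: 2, 3, 4, 5, 6, 7 → 8 (+1 each step, mod 10).
Putting it together: 708.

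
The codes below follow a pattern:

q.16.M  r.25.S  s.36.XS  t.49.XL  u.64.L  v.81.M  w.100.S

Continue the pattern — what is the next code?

Letter goes q, r, s, t, u, v, w → x (letters move forward 1 place in the alphabet).
Second component goes 16, 25, 36, 49, 64, 81, 100 → 121 (perfect squares: 4², 5², 6², …).
Size — repeats M → S → XS → XL → L: M, S, XS, XL, L, M, S → XS.
So the next code is x.121.XS.

x.121.XS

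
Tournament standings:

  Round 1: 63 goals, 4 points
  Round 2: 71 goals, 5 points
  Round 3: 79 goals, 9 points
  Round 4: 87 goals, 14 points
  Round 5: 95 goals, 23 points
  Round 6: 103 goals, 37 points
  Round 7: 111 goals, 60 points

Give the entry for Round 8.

Goals — +8 each step: 63, 71, 79, 87, 95, 103, 111 → 119.
Points — each term is the sum of the two before it: 4, 5, 9, 14, 23, 37, 60 → 97.
Putting it together: 119 goals, 97 points.

119 goals, 97 points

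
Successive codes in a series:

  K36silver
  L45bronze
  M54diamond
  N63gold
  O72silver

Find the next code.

P81bronze

Letter: K, L, M, N, O → P (letters move forward 1 place in the alphabet).
Second component: 36, 45, 54, 63, 72 → 81 (+9 each step).
Rank — repeats silver → bronze → diamond → gold: silver, bronze, diamond, gold, silver → bronze.
So the next code is P81bronze.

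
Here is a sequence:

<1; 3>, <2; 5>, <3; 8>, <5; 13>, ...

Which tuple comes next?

<8; 21>

First value: 1, 2, 3, 5 → 8 (each term is the sum of the two before it).
Second value: each term is the sum of the two before it, so 3, 5, 8, 13 → 21.
Combining the parts gives <8; 21>.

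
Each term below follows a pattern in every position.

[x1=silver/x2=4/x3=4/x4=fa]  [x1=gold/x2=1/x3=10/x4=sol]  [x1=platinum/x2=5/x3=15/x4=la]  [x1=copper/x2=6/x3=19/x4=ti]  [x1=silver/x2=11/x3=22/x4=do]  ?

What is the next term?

X1: silver, gold, platinum, copper, silver → gold (repeats silver → gold → platinum → copper).
X2: 4, 1, 5, 6, 11 → 17 (each term is the sum of the two before it).
X3 — differences are 6, 5, 4, … (decreasing by 1 each time): 4, 10, 15, 19, 22 → 24.
X4 goes fa, sol, la, ti, do → re (runs through the solfège scale do→ti).
Combining the parts gives [x1=gold/x2=17/x3=24/x4=re].

[x1=gold/x2=17/x3=24/x4=re]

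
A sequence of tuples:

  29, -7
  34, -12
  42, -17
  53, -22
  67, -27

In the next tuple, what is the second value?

-32

Second value: -7, -12, -17, -22, -27 → -32 (−5 each step).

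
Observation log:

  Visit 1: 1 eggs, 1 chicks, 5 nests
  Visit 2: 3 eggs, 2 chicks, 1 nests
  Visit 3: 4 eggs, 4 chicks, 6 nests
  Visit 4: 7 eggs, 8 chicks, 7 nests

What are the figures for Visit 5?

11 eggs, 16 chicks, 13 nests

Eggs goes 1, 3, 4, 7 → 11 (each term is the sum of the two before it).
Chicks goes 1, 2, 4, 8 → 16 (×2 each step).
Nests: each term is the sum of the two before it, so 5, 1, 6, 7 → 13.
Combining the parts gives 11 eggs, 16 chicks, 13 nests.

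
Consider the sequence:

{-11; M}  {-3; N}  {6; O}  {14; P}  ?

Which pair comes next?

First slot: alternating steps +8, +9, +8, +9, …; -11, -3, 6, 14 → 23.
Letter goes M, N, O, P → Q (letters move forward 1 place in the alphabet).
Combining the parts gives {23; Q}.

{23; Q}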